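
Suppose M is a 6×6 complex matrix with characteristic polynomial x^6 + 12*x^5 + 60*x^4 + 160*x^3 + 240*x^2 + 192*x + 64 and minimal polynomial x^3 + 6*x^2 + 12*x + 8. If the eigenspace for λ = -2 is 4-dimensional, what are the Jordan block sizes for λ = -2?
Block sizes for λ = -2: [3, 1, 1, 1]

Step 1 — from the characteristic polynomial, algebraic multiplicity of λ = -2 is 6. From dim ker(M − (-2)·I) = 4, there are exactly 4 Jordan blocks for λ = -2.
Step 2 — from the minimal polynomial, the factor (x + 2)^3 tells us the largest block for λ = -2 has size 3.
Step 3 — with total size 6, 4 blocks, and largest block 3, the block sizes (in nonincreasing order) are [3, 1, 1, 1].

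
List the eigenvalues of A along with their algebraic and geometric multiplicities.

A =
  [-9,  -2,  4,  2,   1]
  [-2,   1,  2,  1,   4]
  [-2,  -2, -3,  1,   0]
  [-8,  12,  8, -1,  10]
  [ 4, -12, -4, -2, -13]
λ = -5: alg = 5, geom = 3

Step 1 — factor the characteristic polynomial to read off the algebraic multiplicities:
  χ_A(x) = (x + 5)^5

Step 2 — compute geometric multiplicities via the rank-nullity identity g(λ) = n − rank(A − λI):
  rank(A − (-5)·I) = 2, so dim ker(A − (-5)·I) = n − 2 = 3

Summary:
  λ = -5: algebraic multiplicity = 5, geometric multiplicity = 3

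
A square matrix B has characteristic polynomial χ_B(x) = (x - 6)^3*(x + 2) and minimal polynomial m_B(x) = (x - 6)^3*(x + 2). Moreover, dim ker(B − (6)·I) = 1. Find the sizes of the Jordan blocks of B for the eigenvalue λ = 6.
Block sizes for λ = 6: [3]

Step 1 — from the characteristic polynomial, algebraic multiplicity of λ = 6 is 3. From dim ker(B − (6)·I) = 1, there are exactly 1 Jordan blocks for λ = 6.
Step 2 — from the minimal polynomial, the factor (x − 6)^3 tells us the largest block for λ = 6 has size 3.
Step 3 — with total size 3, 1 blocks, and largest block 3, the block sizes (in nonincreasing order) are [3].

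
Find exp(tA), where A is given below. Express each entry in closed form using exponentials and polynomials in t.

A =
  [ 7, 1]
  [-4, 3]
e^{tA} =
  [2*t*exp(5*t) + exp(5*t), t*exp(5*t)]
  [-4*t*exp(5*t), -2*t*exp(5*t) + exp(5*t)]

Strategy: write A = P · J · P⁻¹ where J is a Jordan canonical form, so e^{tA} = P · e^{tJ} · P⁻¹, and e^{tJ} can be computed block-by-block.

A has Jordan form
J =
  [5, 1]
  [0, 5]
(up to reordering of blocks).

Per-block formulas:
  For a 2×2 Jordan block J_2(5): exp(t · J_2(5)) = e^(5t)·(I + t·N), where N is the 2×2 nilpotent shift.

After assembling e^{tJ} and conjugating by P, we get:

e^{tA} =
  [2*t*exp(5*t) + exp(5*t), t*exp(5*t)]
  [-4*t*exp(5*t), -2*t*exp(5*t) + exp(5*t)]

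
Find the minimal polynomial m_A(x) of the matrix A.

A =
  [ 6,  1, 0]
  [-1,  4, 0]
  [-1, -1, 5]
x^2 - 10*x + 25

The characteristic polynomial is χ_A(x) = (x - 5)^3, so the eigenvalues are known. The minimal polynomial is
  m_A(x) = Π_λ (x − λ)^{k_λ}
where k_λ is the size of the *largest* Jordan block for λ (equivalently, the smallest k with (A − λI)^k v = 0 for every generalised eigenvector v of λ).

  λ = 5: largest Jordan block has size 2, contributing (x − 5)^2

So m_A(x) = (x - 5)^2 = x^2 - 10*x + 25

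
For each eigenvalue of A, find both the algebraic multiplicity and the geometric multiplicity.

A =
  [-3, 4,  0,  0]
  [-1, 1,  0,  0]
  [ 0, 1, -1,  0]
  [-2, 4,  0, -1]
λ = -1: alg = 4, geom = 2

Step 1 — factor the characteristic polynomial to read off the algebraic multiplicities:
  χ_A(x) = (x + 1)^4

Step 2 — compute geometric multiplicities via the rank-nullity identity g(λ) = n − rank(A − λI):
  rank(A − (-1)·I) = 2, so dim ker(A − (-1)·I) = n − 2 = 2

Summary:
  λ = -1: algebraic multiplicity = 4, geometric multiplicity = 2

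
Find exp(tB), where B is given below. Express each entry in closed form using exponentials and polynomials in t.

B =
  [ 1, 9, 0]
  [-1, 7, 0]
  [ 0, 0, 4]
e^{tB} =
  [-3*t*exp(4*t) + exp(4*t), 9*t*exp(4*t), 0]
  [-t*exp(4*t), 3*t*exp(4*t) + exp(4*t), 0]
  [0, 0, exp(4*t)]

Strategy: write B = P · J · P⁻¹ where J is a Jordan canonical form, so e^{tB} = P · e^{tJ} · P⁻¹, and e^{tJ} can be computed block-by-block.

B has Jordan form
J =
  [4, 1, 0]
  [0, 4, 0]
  [0, 0, 4]
(up to reordering of blocks).

Per-block formulas:
  For a 2×2 Jordan block J_2(4): exp(t · J_2(4)) = e^(4t)·(I + t·N), where N is the 2×2 nilpotent shift.
  For a 1×1 block at λ = 4: exp(t · [4]) = [e^(4t)].

After assembling e^{tJ} and conjugating by P, we get:

e^{tB} =
  [-3*t*exp(4*t) + exp(4*t), 9*t*exp(4*t), 0]
  [-t*exp(4*t), 3*t*exp(4*t) + exp(4*t), 0]
  [0, 0, exp(4*t)]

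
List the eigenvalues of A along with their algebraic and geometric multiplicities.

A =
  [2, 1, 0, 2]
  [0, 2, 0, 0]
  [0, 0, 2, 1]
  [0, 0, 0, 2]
λ = 2: alg = 4, geom = 2

Step 1 — factor the characteristic polynomial to read off the algebraic multiplicities:
  χ_A(x) = (x - 2)^4

Step 2 — compute geometric multiplicities via the rank-nullity identity g(λ) = n − rank(A − λI):
  rank(A − (2)·I) = 2, so dim ker(A − (2)·I) = n − 2 = 2

Summary:
  λ = 2: algebraic multiplicity = 4, geometric multiplicity = 2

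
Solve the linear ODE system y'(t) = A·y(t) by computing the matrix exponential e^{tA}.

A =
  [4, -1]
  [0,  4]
e^{tA} =
  [exp(4*t), -t*exp(4*t)]
  [0, exp(4*t)]

Strategy: write A = P · J · P⁻¹ where J is a Jordan canonical form, so e^{tA} = P · e^{tJ} · P⁻¹, and e^{tJ} can be computed block-by-block.

A has Jordan form
J =
  [4, 1]
  [0, 4]
(up to reordering of blocks).

Per-block formulas:
  For a 2×2 Jordan block J_2(4): exp(t · J_2(4)) = e^(4t)·(I + t·N), where N is the 2×2 nilpotent shift.

After assembling e^{tJ} and conjugating by P, we get:

e^{tA} =
  [exp(4*t), -t*exp(4*t)]
  [0, exp(4*t)]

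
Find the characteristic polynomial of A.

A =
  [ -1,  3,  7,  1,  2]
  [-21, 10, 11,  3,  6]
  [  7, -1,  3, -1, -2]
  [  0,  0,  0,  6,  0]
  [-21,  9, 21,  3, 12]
x^5 - 30*x^4 + 360*x^3 - 2160*x^2 + 6480*x - 7776

Expanding det(x·I − A) (e.g. by cofactor expansion or by noting that A is similar to its Jordan form J, which has the same characteristic polynomial as A) gives
  χ_A(x) = x^5 - 30*x^4 + 360*x^3 - 2160*x^2 + 6480*x - 7776
which factors as (x - 6)^5. The eigenvalues (with algebraic multiplicities) are λ = 6 with multiplicity 5.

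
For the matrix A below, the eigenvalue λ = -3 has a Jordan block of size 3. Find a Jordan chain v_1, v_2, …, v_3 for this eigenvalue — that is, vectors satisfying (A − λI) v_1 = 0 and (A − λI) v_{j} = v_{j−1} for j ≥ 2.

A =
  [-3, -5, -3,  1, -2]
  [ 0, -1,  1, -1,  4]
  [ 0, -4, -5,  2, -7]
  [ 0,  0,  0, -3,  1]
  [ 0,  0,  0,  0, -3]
A Jordan chain for λ = -3 of length 3:
v_1 = (2, 0, 0, 0, 0)ᵀ
v_2 = (-5, 2, -4, 0, 0)ᵀ
v_3 = (0, 1, 0, 0, 0)ᵀ

Let N = A − (-3)·I. We want v_3 with N^3 v_3 = 0 but N^2 v_3 ≠ 0; then v_{j-1} := N · v_j for j = 3, …, 2.

Pick v_3 = (0, 1, 0, 0, 0)ᵀ.
Then v_2 = N · v_3 = (-5, 2, -4, 0, 0)ᵀ.
Then v_1 = N · v_2 = (2, 0, 0, 0, 0)ᵀ.

Sanity check: (A − (-3)·I) v_1 = (0, 0, 0, 0, 0)ᵀ = 0. ✓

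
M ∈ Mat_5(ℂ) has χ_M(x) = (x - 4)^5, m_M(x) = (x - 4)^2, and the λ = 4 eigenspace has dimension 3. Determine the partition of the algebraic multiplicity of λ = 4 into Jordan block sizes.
Block sizes for λ = 4: [2, 2, 1]

Step 1 — from the characteristic polynomial, algebraic multiplicity of λ = 4 is 5. From dim ker(M − (4)·I) = 3, there are exactly 3 Jordan blocks for λ = 4.
Step 2 — from the minimal polynomial, the factor (x − 4)^2 tells us the largest block for λ = 4 has size 2.
Step 3 — with total size 5, 3 blocks, and largest block 2, the block sizes (in nonincreasing order) are [2, 2, 1].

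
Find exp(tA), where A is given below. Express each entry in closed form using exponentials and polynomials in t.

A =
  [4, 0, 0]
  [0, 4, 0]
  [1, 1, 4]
e^{tA} =
  [exp(4*t), 0, 0]
  [0, exp(4*t), 0]
  [t*exp(4*t), t*exp(4*t), exp(4*t)]

Strategy: write A = P · J · P⁻¹ where J is a Jordan canonical form, so e^{tA} = P · e^{tJ} · P⁻¹, and e^{tJ} can be computed block-by-block.

A has Jordan form
J =
  [4, 1, 0]
  [0, 4, 0]
  [0, 0, 4]
(up to reordering of blocks).

Per-block formulas:
  For a 1×1 block at λ = 4: exp(t · [4]) = [e^(4t)].
  For a 2×2 Jordan block J_2(4): exp(t · J_2(4)) = e^(4t)·(I + t·N), where N is the 2×2 nilpotent shift.

After assembling e^{tJ} and conjugating by P, we get:

e^{tA} =
  [exp(4*t), 0, 0]
  [0, exp(4*t), 0]
  [t*exp(4*t), t*exp(4*t), exp(4*t)]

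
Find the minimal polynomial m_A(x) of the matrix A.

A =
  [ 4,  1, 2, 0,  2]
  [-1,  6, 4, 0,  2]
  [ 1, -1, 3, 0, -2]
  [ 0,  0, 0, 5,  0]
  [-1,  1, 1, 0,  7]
x^3 - 15*x^2 + 75*x - 125

The characteristic polynomial is χ_A(x) = (x - 5)^5, so the eigenvalues are known. The minimal polynomial is
  m_A(x) = Π_λ (x − λ)^{k_λ}
where k_λ is the size of the *largest* Jordan block for λ (equivalently, the smallest k with (A − λI)^k v = 0 for every generalised eigenvector v of λ).

  λ = 5: largest Jordan block has size 3, contributing (x − 5)^3

So m_A(x) = (x - 5)^3 = x^3 - 15*x^2 + 75*x - 125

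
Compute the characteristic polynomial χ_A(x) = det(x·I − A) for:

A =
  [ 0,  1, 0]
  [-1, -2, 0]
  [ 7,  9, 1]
x^3 + x^2 - x - 1

Expanding det(x·I − A) (e.g. by cofactor expansion or by noting that A is similar to its Jordan form J, which has the same characteristic polynomial as A) gives
  χ_A(x) = x^3 + x^2 - x - 1
which factors as (x - 1)*(x + 1)^2. The eigenvalues (with algebraic multiplicities) are λ = -1 with multiplicity 2, λ = 1 with multiplicity 1.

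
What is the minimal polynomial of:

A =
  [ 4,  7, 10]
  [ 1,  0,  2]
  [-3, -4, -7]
x^3 + 3*x^2 + 3*x + 1

The characteristic polynomial is χ_A(x) = (x + 1)^3, so the eigenvalues are known. The minimal polynomial is
  m_A(x) = Π_λ (x − λ)^{k_λ}
where k_λ is the size of the *largest* Jordan block for λ (equivalently, the smallest k with (A − λI)^k v = 0 for every generalised eigenvector v of λ).

  λ = -1: largest Jordan block has size 3, contributing (x + 1)^3

So m_A(x) = (x + 1)^3 = x^3 + 3*x^2 + 3*x + 1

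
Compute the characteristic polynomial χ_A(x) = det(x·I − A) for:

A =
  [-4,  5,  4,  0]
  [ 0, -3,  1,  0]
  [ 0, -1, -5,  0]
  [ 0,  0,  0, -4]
x^4 + 16*x^3 + 96*x^2 + 256*x + 256

Expanding det(x·I − A) (e.g. by cofactor expansion or by noting that A is similar to its Jordan form J, which has the same characteristic polynomial as A) gives
  χ_A(x) = x^4 + 16*x^3 + 96*x^2 + 256*x + 256
which factors as (x + 4)^4. The eigenvalues (with algebraic multiplicities) are λ = -4 with multiplicity 4.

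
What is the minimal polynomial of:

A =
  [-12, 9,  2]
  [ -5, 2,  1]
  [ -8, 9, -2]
x^3 + 12*x^2 + 48*x + 64

The characteristic polynomial is χ_A(x) = (x + 4)^3, so the eigenvalues are known. The minimal polynomial is
  m_A(x) = Π_λ (x − λ)^{k_λ}
where k_λ is the size of the *largest* Jordan block for λ (equivalently, the smallest k with (A − λI)^k v = 0 for every generalised eigenvector v of λ).

  λ = -4: largest Jordan block has size 3, contributing (x + 4)^3

So m_A(x) = (x + 4)^3 = x^3 + 12*x^2 + 48*x + 64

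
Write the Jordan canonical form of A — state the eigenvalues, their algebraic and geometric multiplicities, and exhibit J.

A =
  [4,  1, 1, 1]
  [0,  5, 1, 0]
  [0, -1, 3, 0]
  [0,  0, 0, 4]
J_2(4) ⊕ J_2(4)

The characteristic polynomial is
  det(x·I − A) = x^4 - 16*x^3 + 96*x^2 - 256*x + 256 = (x - 4)^4

Eigenvalues and multiplicities (the geometric multiplicity of λ is n − rank(A − λI), which equals the number of Jordan blocks for λ):
  λ = 4: algebraic multiplicity = 4, geometric multiplicity = 2

Determining the block sizes for each eigenvalue:
  λ = 4: with am = 4 and gm = 2, the partition is not yet determined (e.g. several partitions of 4 into 2 parts exist). Let N = A − (4)·I. Computing rank(N^1) = 2, rank(N^2) = 0; the number of blocks of size ≥ j is rank(N^{j−1}) − rank(N^j), giving [2, 2]. So we have 2 block(s) of size 2 → block sizes [2, 2]

Assembling the blocks gives a Jordan form
J =
  [4, 1, 0, 0]
  [0, 4, 0, 0]
  [0, 0, 4, 1]
  [0, 0, 0, 4]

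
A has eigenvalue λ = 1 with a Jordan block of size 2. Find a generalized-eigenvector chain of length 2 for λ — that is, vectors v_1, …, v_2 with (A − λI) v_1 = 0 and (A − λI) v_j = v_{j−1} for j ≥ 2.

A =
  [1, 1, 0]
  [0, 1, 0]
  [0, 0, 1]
A Jordan chain for λ = 1 of length 2:
v_1 = (1, 0, 0)ᵀ
v_2 = (0, 1, 0)ᵀ

Let N = A − (1)·I. We want v_2 with N^2 v_2 = 0 but N^1 v_2 ≠ 0; then v_{j-1} := N · v_j for j = 2, …, 2.

Pick v_2 = (0, 1, 0)ᵀ.
Then v_1 = N · v_2 = (1, 0, 0)ᵀ.

Sanity check: (A − (1)·I) v_1 = (0, 0, 0)ᵀ = 0. ✓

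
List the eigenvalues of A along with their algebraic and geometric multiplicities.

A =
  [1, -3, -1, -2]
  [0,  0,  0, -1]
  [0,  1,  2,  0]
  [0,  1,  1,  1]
λ = 1: alg = 4, geom = 2

Step 1 — factor the characteristic polynomial to read off the algebraic multiplicities:
  χ_A(x) = (x - 1)^4

Step 2 — compute geometric multiplicities via the rank-nullity identity g(λ) = n − rank(A − λI):
  rank(A − (1)·I) = 2, so dim ker(A − (1)·I) = n − 2 = 2

Summary:
  λ = 1: algebraic multiplicity = 4, geometric multiplicity = 2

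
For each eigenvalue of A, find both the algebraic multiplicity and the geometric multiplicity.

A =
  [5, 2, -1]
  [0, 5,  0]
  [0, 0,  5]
λ = 5: alg = 3, geom = 2

Step 1 — factor the characteristic polynomial to read off the algebraic multiplicities:
  χ_A(x) = (x - 5)^3

Step 2 — compute geometric multiplicities via the rank-nullity identity g(λ) = n − rank(A − λI):
  rank(A − (5)·I) = 1, so dim ker(A − (5)·I) = n − 1 = 2

Summary:
  λ = 5: algebraic multiplicity = 3, geometric multiplicity = 2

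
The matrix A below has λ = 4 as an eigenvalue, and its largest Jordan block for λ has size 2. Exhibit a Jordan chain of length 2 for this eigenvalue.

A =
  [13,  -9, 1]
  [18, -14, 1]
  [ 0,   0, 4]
A Jordan chain for λ = 4 of length 2:
v_1 = (1, 1, 0)ᵀ
v_2 = (0, 0, 1)ᵀ

Let N = A − (4)·I. We want v_2 with N^2 v_2 = 0 but N^1 v_2 ≠ 0; then v_{j-1} := N · v_j for j = 2, …, 2.

Pick v_2 = (0, 0, 1)ᵀ.
Then v_1 = N · v_2 = (1, 1, 0)ᵀ.

Sanity check: (A − (4)·I) v_1 = (0, 0, 0)ᵀ = 0. ✓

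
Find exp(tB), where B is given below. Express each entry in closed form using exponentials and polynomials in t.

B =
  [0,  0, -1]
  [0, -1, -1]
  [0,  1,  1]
e^{tB} =
  [1, -t^2/2, -t^2/2 - t]
  [0, 1 - t, -t]
  [0, t, t + 1]

Strategy: write B = P · J · P⁻¹ where J is a Jordan canonical form, so e^{tB} = P · e^{tJ} · P⁻¹, and e^{tJ} can be computed block-by-block.

B has Jordan form
J =
  [0, 1, 0]
  [0, 0, 1]
  [0, 0, 0]
(up to reordering of blocks).

Per-block formulas:
  For a 3×3 Jordan block J_3(0): exp(t · J_3(0)) = e^(0t)·(I + t·N + (t^2/2)·N^2), where N is the 3×3 nilpotent shift.

After assembling e^{tJ} and conjugating by P, we get:

e^{tB} =
  [1, -t^2/2, -t^2/2 - t]
  [0, 1 - t, -t]
  [0, t, t + 1]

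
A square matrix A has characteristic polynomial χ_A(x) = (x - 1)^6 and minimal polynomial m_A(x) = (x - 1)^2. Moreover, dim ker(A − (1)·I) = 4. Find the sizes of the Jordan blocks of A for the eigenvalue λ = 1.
Block sizes for λ = 1: [2, 2, 1, 1]

Step 1 — from the characteristic polynomial, algebraic multiplicity of λ = 1 is 6. From dim ker(A − (1)·I) = 4, there are exactly 4 Jordan blocks for λ = 1.
Step 2 — from the minimal polynomial, the factor (x − 1)^2 tells us the largest block for λ = 1 has size 2.
Step 3 — with total size 6, 4 blocks, and largest block 2, the block sizes (in nonincreasing order) are [2, 2, 1, 1].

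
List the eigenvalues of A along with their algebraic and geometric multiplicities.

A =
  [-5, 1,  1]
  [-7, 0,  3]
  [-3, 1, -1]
λ = -2: alg = 3, geom = 1

Step 1 — factor the characteristic polynomial to read off the algebraic multiplicities:
  χ_A(x) = (x + 2)^3

Step 2 — compute geometric multiplicities via the rank-nullity identity g(λ) = n − rank(A − λI):
  rank(A − (-2)·I) = 2, so dim ker(A − (-2)·I) = n − 2 = 1

Summary:
  λ = -2: algebraic multiplicity = 3, geometric multiplicity = 1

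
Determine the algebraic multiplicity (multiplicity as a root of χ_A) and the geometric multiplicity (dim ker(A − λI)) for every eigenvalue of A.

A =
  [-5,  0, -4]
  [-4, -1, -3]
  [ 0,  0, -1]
λ = -5: alg = 1, geom = 1; λ = -1: alg = 2, geom = 1

Step 1 — factor the characteristic polynomial to read off the algebraic multiplicities:
  χ_A(x) = (x + 1)^2*(x + 5)

Step 2 — compute geometric multiplicities via the rank-nullity identity g(λ) = n − rank(A − λI):
  rank(A − (-5)·I) = 2, so dim ker(A − (-5)·I) = n − 2 = 1
  rank(A − (-1)·I) = 2, so dim ker(A − (-1)·I) = n − 2 = 1

Summary:
  λ = -5: algebraic multiplicity = 1, geometric multiplicity = 1
  λ = -1: algebraic multiplicity = 2, geometric multiplicity = 1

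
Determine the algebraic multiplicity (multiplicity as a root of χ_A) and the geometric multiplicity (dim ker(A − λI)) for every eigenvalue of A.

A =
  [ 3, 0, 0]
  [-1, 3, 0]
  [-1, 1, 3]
λ = 3: alg = 3, geom = 1

Step 1 — factor the characteristic polynomial to read off the algebraic multiplicities:
  χ_A(x) = (x - 3)^3

Step 2 — compute geometric multiplicities via the rank-nullity identity g(λ) = n − rank(A − λI):
  rank(A − (3)·I) = 2, so dim ker(A − (3)·I) = n − 2 = 1

Summary:
  λ = 3: algebraic multiplicity = 3, geometric multiplicity = 1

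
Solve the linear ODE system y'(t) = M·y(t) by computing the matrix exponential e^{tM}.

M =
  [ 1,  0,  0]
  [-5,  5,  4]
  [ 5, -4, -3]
e^{tM} =
  [exp(t), 0, 0]
  [-5*t*exp(t), 4*t*exp(t) + exp(t), 4*t*exp(t)]
  [5*t*exp(t), -4*t*exp(t), -4*t*exp(t) + exp(t)]

Strategy: write M = P · J · P⁻¹ where J is a Jordan canonical form, so e^{tM} = P · e^{tJ} · P⁻¹, and e^{tJ} can be computed block-by-block.

M has Jordan form
J =
  [1, 1, 0]
  [0, 1, 0]
  [0, 0, 1]
(up to reordering of blocks).

Per-block formulas:
  For a 2×2 Jordan block J_2(1): exp(t · J_2(1)) = e^(1t)·(I + t·N), where N is the 2×2 nilpotent shift.
  For a 1×1 block at λ = 1: exp(t · [1]) = [e^(1t)].

After assembling e^{tJ} and conjugating by P, we get:

e^{tM} =
  [exp(t), 0, 0]
  [-5*t*exp(t), 4*t*exp(t) + exp(t), 4*t*exp(t)]
  [5*t*exp(t), -4*t*exp(t), -4*t*exp(t) + exp(t)]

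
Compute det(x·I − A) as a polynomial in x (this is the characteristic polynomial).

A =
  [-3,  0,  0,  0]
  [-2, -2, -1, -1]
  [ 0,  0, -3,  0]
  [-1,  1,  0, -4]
x^4 + 12*x^3 + 54*x^2 + 108*x + 81

Expanding det(x·I − A) (e.g. by cofactor expansion or by noting that A is similar to its Jordan form J, which has the same characteristic polynomial as A) gives
  χ_A(x) = x^4 + 12*x^3 + 54*x^2 + 108*x + 81
which factors as (x + 3)^4. The eigenvalues (with algebraic multiplicities) are λ = -3 with multiplicity 4.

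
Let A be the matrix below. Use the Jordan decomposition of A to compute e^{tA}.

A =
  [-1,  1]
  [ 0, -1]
e^{tA} =
  [exp(-t), t*exp(-t)]
  [0, exp(-t)]

Strategy: write A = P · J · P⁻¹ where J is a Jordan canonical form, so e^{tA} = P · e^{tJ} · P⁻¹, and e^{tJ} can be computed block-by-block.

A has Jordan form
J =
  [-1,  1]
  [ 0, -1]
(up to reordering of blocks).

Per-block formulas:
  For a 2×2 Jordan block J_2(-1): exp(t · J_2(-1)) = e^(-1t)·(I + t·N), where N is the 2×2 nilpotent shift.

After assembling e^{tJ} and conjugating by P, we get:

e^{tA} =
  [exp(-t), t*exp(-t)]
  [0, exp(-t)]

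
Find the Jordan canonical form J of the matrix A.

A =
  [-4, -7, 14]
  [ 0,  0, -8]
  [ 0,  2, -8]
J_2(-4) ⊕ J_1(-4)

The characteristic polynomial is
  det(x·I − A) = x^3 + 12*x^2 + 48*x + 64 = (x + 4)^3

Eigenvalues and multiplicities (the geometric multiplicity of λ is n − rank(A − λI), which equals the number of Jordan blocks for λ):
  λ = -4: algebraic multiplicity = 3, geometric multiplicity = 2

Determining the block sizes for each eigenvalue:
  λ = -4: 2 blocks summing to 3 forces exactly one block of size 2 and the rest size 1 → block sizes [2, 1]

Assembling the blocks gives a Jordan form
J =
  [-4,  1,  0]
  [ 0, -4,  0]
  [ 0,  0, -4]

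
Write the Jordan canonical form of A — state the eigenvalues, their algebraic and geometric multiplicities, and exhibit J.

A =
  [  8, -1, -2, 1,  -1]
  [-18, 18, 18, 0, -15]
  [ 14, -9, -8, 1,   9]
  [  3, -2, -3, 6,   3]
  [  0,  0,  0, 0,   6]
J_3(6) ⊕ J_2(6)

The characteristic polynomial is
  det(x·I − A) = x^5 - 30*x^4 + 360*x^3 - 2160*x^2 + 6480*x - 7776 = (x - 6)^5

Eigenvalues and multiplicities (the geometric multiplicity of λ is n − rank(A − λI), which equals the number of Jordan blocks for λ):
  λ = 6: algebraic multiplicity = 5, geometric multiplicity = 2

Determining the block sizes for each eigenvalue:
  λ = 6: with am = 5 and gm = 2, the partition is not yet determined (e.g. several partitions of 5 into 2 parts exist). Let N = A − (6)·I. Computing rank(N^1) = 3, rank(N^2) = 1, rank(N^3) = 0; the number of blocks of size ≥ j is rank(N^{j−1}) − rank(N^j), giving [2, 2, 1]. So we have 1 block(s) of size 3, 1 block(s) of size 2 → block sizes [3, 2]

Assembling the blocks gives a Jordan form
J =
  [6, 1, 0, 0, 0]
  [0, 6, 1, 0, 0]
  [0, 0, 6, 0, 0]
  [0, 0, 0, 6, 1]
  [0, 0, 0, 0, 6]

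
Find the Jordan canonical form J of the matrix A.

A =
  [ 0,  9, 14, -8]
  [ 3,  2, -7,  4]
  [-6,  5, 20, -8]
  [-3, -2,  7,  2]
J_3(6) ⊕ J_1(6)

The characteristic polynomial is
  det(x·I − A) = x^4 - 24*x^3 + 216*x^2 - 864*x + 1296 = (x - 6)^4

Eigenvalues and multiplicities (the geometric multiplicity of λ is n − rank(A − λI), which equals the number of Jordan blocks for λ):
  λ = 6: algebraic multiplicity = 4, geometric multiplicity = 2

Determining the block sizes for each eigenvalue:
  λ = 6: with am = 4 and gm = 2, the partition is not yet determined (e.g. several partitions of 4 into 2 parts exist). Let N = A − (6)·I. Computing rank(N^1) = 2, rank(N^2) = 1, rank(N^3) = 0; the number of blocks of size ≥ j is rank(N^{j−1}) − rank(N^j), giving [2, 1, 1]. So we have 1 block(s) of size 3, 1 block(s) of size 1 → block sizes [3, 1]

Assembling the blocks gives a Jordan form
J =
  [6, 1, 0, 0]
  [0, 6, 1, 0]
  [0, 0, 6, 0]
  [0, 0, 0, 6]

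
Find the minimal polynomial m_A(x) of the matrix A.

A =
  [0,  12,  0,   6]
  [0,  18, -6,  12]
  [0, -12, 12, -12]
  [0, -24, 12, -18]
x^2 - 6*x

The characteristic polynomial is χ_A(x) = x^2*(x - 6)^2, so the eigenvalues are known. The minimal polynomial is
  m_A(x) = Π_λ (x − λ)^{k_λ}
where k_λ is the size of the *largest* Jordan block for λ (equivalently, the smallest k with (A − λI)^k v = 0 for every generalised eigenvector v of λ).

  λ = 0: largest Jordan block has size 1, contributing (x − 0)
  λ = 6: largest Jordan block has size 1, contributing (x − 6)

So m_A(x) = x*(x - 6) = x^2 - 6*x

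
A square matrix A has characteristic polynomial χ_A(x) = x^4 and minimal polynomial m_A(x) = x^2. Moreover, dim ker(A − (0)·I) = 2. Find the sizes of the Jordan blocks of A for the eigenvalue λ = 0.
Block sizes for λ = 0: [2, 2]

Step 1 — from the characteristic polynomial, algebraic multiplicity of λ = 0 is 4. From dim ker(A − (0)·I) = 2, there are exactly 2 Jordan blocks for λ = 0.
Step 2 — from the minimal polynomial, the factor (x − 0)^2 tells us the largest block for λ = 0 has size 2.
Step 3 — with total size 4, 2 blocks, and largest block 2, the block sizes (in nonincreasing order) are [2, 2].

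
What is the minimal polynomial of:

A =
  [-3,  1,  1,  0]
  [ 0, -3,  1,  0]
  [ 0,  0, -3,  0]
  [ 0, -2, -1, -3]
x^3 + 9*x^2 + 27*x + 27

The characteristic polynomial is χ_A(x) = (x + 3)^4, so the eigenvalues are known. The minimal polynomial is
  m_A(x) = Π_λ (x − λ)^{k_λ}
where k_λ is the size of the *largest* Jordan block for λ (equivalently, the smallest k with (A − λI)^k v = 0 for every generalised eigenvector v of λ).

  λ = -3: largest Jordan block has size 3, contributing (x + 3)^3

So m_A(x) = (x + 3)^3 = x^3 + 9*x^2 + 27*x + 27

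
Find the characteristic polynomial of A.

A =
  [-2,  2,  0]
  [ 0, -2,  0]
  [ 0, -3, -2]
x^3 + 6*x^2 + 12*x + 8

Expanding det(x·I − A) (e.g. by cofactor expansion or by noting that A is similar to its Jordan form J, which has the same characteristic polynomial as A) gives
  χ_A(x) = x^3 + 6*x^2 + 12*x + 8
which factors as (x + 2)^3. The eigenvalues (with algebraic multiplicities) are λ = -2 with multiplicity 3.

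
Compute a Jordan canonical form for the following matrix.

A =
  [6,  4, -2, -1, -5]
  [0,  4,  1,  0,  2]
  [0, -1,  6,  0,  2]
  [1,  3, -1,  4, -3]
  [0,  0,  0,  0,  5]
J_3(5) ⊕ J_1(5) ⊕ J_1(5)

The characteristic polynomial is
  det(x·I − A) = x^5 - 25*x^4 + 250*x^3 - 1250*x^2 + 3125*x - 3125 = (x - 5)^5

Eigenvalues and multiplicities (the geometric multiplicity of λ is n − rank(A − λI), which equals the number of Jordan blocks for λ):
  λ = 5: algebraic multiplicity = 5, geometric multiplicity = 3

Determining the block sizes for each eigenvalue:
  λ = 5: with am = 5 and gm = 3, the partition is not yet determined (e.g. several partitions of 5 into 3 parts exist). Let N = A − (5)·I. Computing rank(N^1) = 2, rank(N^2) = 1, rank(N^3) = 0; the number of blocks of size ≥ j is rank(N^{j−1}) − rank(N^j), giving [3, 1, 1]. So we have 1 block(s) of size 3, 2 block(s) of size 1 → block sizes [3, 1, 1]

Assembling the blocks gives a Jordan form
J =
  [5, 1, 0, 0, 0]
  [0, 5, 1, 0, 0]
  [0, 0, 5, 0, 0]
  [0, 0, 0, 5, 0]
  [0, 0, 0, 0, 5]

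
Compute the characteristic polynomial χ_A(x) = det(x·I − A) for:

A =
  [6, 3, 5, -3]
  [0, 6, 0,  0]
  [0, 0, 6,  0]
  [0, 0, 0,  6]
x^4 - 24*x^3 + 216*x^2 - 864*x + 1296

Expanding det(x·I − A) (e.g. by cofactor expansion or by noting that A is similar to its Jordan form J, which has the same characteristic polynomial as A) gives
  χ_A(x) = x^4 - 24*x^3 + 216*x^2 - 864*x + 1296
which factors as (x - 6)^4. The eigenvalues (with algebraic multiplicities) are λ = 6 with multiplicity 4.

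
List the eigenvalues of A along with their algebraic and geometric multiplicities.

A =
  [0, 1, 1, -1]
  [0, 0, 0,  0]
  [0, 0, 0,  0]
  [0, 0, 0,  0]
λ = 0: alg = 4, geom = 3

Step 1 — factor the characteristic polynomial to read off the algebraic multiplicities:
  χ_A(x) = x^4

Step 2 — compute geometric multiplicities via the rank-nullity identity g(λ) = n − rank(A − λI):
  rank(A − (0)·I) = 1, so dim ker(A − (0)·I) = n − 1 = 3

Summary:
  λ = 0: algebraic multiplicity = 4, geometric multiplicity = 3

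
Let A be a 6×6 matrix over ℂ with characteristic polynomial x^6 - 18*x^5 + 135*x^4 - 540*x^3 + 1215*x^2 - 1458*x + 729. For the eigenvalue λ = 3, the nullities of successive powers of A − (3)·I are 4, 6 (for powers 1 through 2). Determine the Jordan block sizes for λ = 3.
Block sizes for λ = 3: [2, 2, 1, 1]

From the dimensions of kernels of powers, the number of Jordan blocks of size at least j is d_j − d_{j−1} where d_j = dim ker(N^j) (with d_0 = 0). Computing the differences gives [4, 2].
The number of blocks of size exactly k is (#blocks of size ≥ k) − (#blocks of size ≥ k + 1), so the partition is: 2 block(s) of size 1, 2 block(s) of size 2.
In nonincreasing order the block sizes are [2, 2, 1, 1].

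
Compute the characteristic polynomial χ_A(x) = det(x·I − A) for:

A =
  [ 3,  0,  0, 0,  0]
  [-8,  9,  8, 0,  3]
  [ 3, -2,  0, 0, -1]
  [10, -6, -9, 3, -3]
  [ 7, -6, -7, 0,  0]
x^5 - 15*x^4 + 90*x^3 - 270*x^2 + 405*x - 243

Expanding det(x·I − A) (e.g. by cofactor expansion or by noting that A is similar to its Jordan form J, which has the same characteristic polynomial as A) gives
  χ_A(x) = x^5 - 15*x^4 + 90*x^3 - 270*x^2 + 405*x - 243
which factors as (x - 3)^5. The eigenvalues (with algebraic multiplicities) are λ = 3 with multiplicity 5.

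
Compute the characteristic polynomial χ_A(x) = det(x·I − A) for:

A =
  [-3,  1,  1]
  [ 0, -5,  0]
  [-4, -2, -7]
x^3 + 15*x^2 + 75*x + 125

Expanding det(x·I − A) (e.g. by cofactor expansion or by noting that A is similar to its Jordan form J, which has the same characteristic polynomial as A) gives
  χ_A(x) = x^3 + 15*x^2 + 75*x + 125
which factors as (x + 5)^3. The eigenvalues (with algebraic multiplicities) are λ = -5 with multiplicity 3.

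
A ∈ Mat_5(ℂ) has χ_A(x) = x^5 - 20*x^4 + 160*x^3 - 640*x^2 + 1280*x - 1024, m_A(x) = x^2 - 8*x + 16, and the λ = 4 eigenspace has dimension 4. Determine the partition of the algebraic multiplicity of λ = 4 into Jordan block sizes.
Block sizes for λ = 4: [2, 1, 1, 1]

Step 1 — from the characteristic polynomial, algebraic multiplicity of λ = 4 is 5. From dim ker(A − (4)·I) = 4, there are exactly 4 Jordan blocks for λ = 4.
Step 2 — from the minimal polynomial, the factor (x − 4)^2 tells us the largest block for λ = 4 has size 2.
Step 3 — with total size 5, 4 blocks, and largest block 2, the block sizes (in nonincreasing order) are [2, 1, 1, 1].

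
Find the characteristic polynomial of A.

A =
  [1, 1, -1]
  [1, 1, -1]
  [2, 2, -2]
x^3

Expanding det(x·I − A) (e.g. by cofactor expansion or by noting that A is similar to its Jordan form J, which has the same characteristic polynomial as A) gives
  χ_A(x) = x^3
which factors as x^3. The eigenvalues (with algebraic multiplicities) are λ = 0 with multiplicity 3.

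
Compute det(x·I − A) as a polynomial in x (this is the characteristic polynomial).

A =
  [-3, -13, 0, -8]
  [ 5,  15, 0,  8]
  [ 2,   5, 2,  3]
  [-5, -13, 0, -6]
x^4 - 8*x^3 + 24*x^2 - 32*x + 16

Expanding det(x·I − A) (e.g. by cofactor expansion or by noting that A is similar to its Jordan form J, which has the same characteristic polynomial as A) gives
  χ_A(x) = x^4 - 8*x^3 + 24*x^2 - 32*x + 16
which factors as (x - 2)^4. The eigenvalues (with algebraic multiplicities) are λ = 2 with multiplicity 4.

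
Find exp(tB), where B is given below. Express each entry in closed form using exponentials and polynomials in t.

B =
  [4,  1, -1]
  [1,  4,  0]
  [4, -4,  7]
e^{tB} =
  [-t^2*exp(5*t) - t*exp(5*t) + exp(5*t), t^2*exp(5*t) + t*exp(5*t), -t^2*exp(5*t)/2 - t*exp(5*t)]
  [-t^2*exp(5*t) + t*exp(5*t), t^2*exp(5*t) - t*exp(5*t) + exp(5*t), -t^2*exp(5*t)/2]
  [4*t*exp(5*t), -4*t*exp(5*t), 2*t*exp(5*t) + exp(5*t)]

Strategy: write B = P · J · P⁻¹ where J is a Jordan canonical form, so e^{tB} = P · e^{tJ} · P⁻¹, and e^{tJ} can be computed block-by-block.

B has Jordan form
J =
  [5, 1, 0]
  [0, 5, 1]
  [0, 0, 5]
(up to reordering of blocks).

Per-block formulas:
  For a 3×3 Jordan block J_3(5): exp(t · J_3(5)) = e^(5t)·(I + t·N + (t^2/2)·N^2), where N is the 3×3 nilpotent shift.

After assembling e^{tJ} and conjugating by P, we get:

e^{tB} =
  [-t^2*exp(5*t) - t*exp(5*t) + exp(5*t), t^2*exp(5*t) + t*exp(5*t), -t^2*exp(5*t)/2 - t*exp(5*t)]
  [-t^2*exp(5*t) + t*exp(5*t), t^2*exp(5*t) - t*exp(5*t) + exp(5*t), -t^2*exp(5*t)/2]
  [4*t*exp(5*t), -4*t*exp(5*t), 2*t*exp(5*t) + exp(5*t)]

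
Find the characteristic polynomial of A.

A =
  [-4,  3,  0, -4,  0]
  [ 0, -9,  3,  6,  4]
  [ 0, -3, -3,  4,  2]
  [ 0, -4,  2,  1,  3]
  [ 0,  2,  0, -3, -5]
x^5 + 20*x^4 + 160*x^3 + 640*x^2 + 1280*x + 1024

Expanding det(x·I − A) (e.g. by cofactor expansion or by noting that A is similar to its Jordan form J, which has the same characteristic polynomial as A) gives
  χ_A(x) = x^5 + 20*x^4 + 160*x^3 + 640*x^2 + 1280*x + 1024
which factors as (x + 4)^5. The eigenvalues (with algebraic multiplicities) are λ = -4 with multiplicity 5.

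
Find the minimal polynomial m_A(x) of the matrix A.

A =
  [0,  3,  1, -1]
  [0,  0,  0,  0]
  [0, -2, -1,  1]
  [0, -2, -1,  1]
x^2

The characteristic polynomial is χ_A(x) = x^4, so the eigenvalues are known. The minimal polynomial is
  m_A(x) = Π_λ (x − λ)^{k_λ}
where k_λ is the size of the *largest* Jordan block for λ (equivalently, the smallest k with (A − λI)^k v = 0 for every generalised eigenvector v of λ).

  λ = 0: largest Jordan block has size 2, contributing (x − 0)^2

So m_A(x) = x^2 = x^2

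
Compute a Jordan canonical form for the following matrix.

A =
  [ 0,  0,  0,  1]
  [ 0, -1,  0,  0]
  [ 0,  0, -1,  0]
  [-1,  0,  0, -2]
J_2(-1) ⊕ J_1(-1) ⊕ J_1(-1)

The characteristic polynomial is
  det(x·I − A) = x^4 + 4*x^3 + 6*x^2 + 4*x + 1 = (x + 1)^4

Eigenvalues and multiplicities (the geometric multiplicity of λ is n − rank(A − λI), which equals the number of Jordan blocks for λ):
  λ = -1: algebraic multiplicity = 4, geometric multiplicity = 3

Determining the block sizes for each eigenvalue:
  λ = -1: 3 blocks summing to 4 forces exactly one block of size 2 and the rest size 1 → block sizes [2, 1, 1]

Assembling the blocks gives a Jordan form
J =
  [-1,  1,  0,  0]
  [ 0, -1,  0,  0]
  [ 0,  0, -1,  0]
  [ 0,  0,  0, -1]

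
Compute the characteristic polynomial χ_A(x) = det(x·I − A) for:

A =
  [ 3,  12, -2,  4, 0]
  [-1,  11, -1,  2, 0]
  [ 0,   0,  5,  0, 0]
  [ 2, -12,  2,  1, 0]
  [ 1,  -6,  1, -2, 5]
x^5 - 25*x^4 + 250*x^3 - 1250*x^2 + 3125*x - 3125

Expanding det(x·I − A) (e.g. by cofactor expansion or by noting that A is similar to its Jordan form J, which has the same characteristic polynomial as A) gives
  χ_A(x) = x^5 - 25*x^4 + 250*x^3 - 1250*x^2 + 3125*x - 3125
which factors as (x - 5)^5. The eigenvalues (with algebraic multiplicities) are λ = 5 with multiplicity 5.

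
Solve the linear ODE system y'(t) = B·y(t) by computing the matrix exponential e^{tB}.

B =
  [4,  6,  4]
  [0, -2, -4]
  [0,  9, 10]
e^{tB} =
  [exp(4*t), 6*t*exp(4*t), 4*t*exp(4*t)]
  [0, -6*t*exp(4*t) + exp(4*t), -4*t*exp(4*t)]
  [0, 9*t*exp(4*t), 6*t*exp(4*t) + exp(4*t)]

Strategy: write B = P · J · P⁻¹ where J is a Jordan canonical form, so e^{tB} = P · e^{tJ} · P⁻¹, and e^{tJ} can be computed block-by-block.

B has Jordan form
J =
  [4, 1, 0]
  [0, 4, 0]
  [0, 0, 4]
(up to reordering of blocks).

Per-block formulas:
  For a 1×1 block at λ = 4: exp(t · [4]) = [e^(4t)].
  For a 2×2 Jordan block J_2(4): exp(t · J_2(4)) = e^(4t)·(I + t·N), where N is the 2×2 nilpotent shift.

After assembling e^{tJ} and conjugating by P, we get:

e^{tB} =
  [exp(4*t), 6*t*exp(4*t), 4*t*exp(4*t)]
  [0, -6*t*exp(4*t) + exp(4*t), -4*t*exp(4*t)]
  [0, 9*t*exp(4*t), 6*t*exp(4*t) + exp(4*t)]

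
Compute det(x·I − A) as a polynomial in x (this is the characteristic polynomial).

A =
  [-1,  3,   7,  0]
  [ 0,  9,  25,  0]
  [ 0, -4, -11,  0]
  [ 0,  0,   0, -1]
x^4 + 4*x^3 + 6*x^2 + 4*x + 1

Expanding det(x·I − A) (e.g. by cofactor expansion or by noting that A is similar to its Jordan form J, which has the same characteristic polynomial as A) gives
  χ_A(x) = x^4 + 4*x^3 + 6*x^2 + 4*x + 1
which factors as (x + 1)^4. The eigenvalues (with algebraic multiplicities) are λ = -1 with multiplicity 4.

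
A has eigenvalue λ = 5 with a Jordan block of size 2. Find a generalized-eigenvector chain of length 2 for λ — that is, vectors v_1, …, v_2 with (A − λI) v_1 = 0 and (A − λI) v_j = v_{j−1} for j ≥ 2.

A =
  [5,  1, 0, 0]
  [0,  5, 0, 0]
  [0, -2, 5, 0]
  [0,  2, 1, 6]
A Jordan chain for λ = 5 of length 2:
v_1 = (1, 0, -2, 2)ᵀ
v_2 = (0, 1, 0, 0)ᵀ

Let N = A − (5)·I. We want v_2 with N^2 v_2 = 0 but N^1 v_2 ≠ 0; then v_{j-1} := N · v_j for j = 2, …, 2.

Pick v_2 = (0, 1, 0, 0)ᵀ.
Then v_1 = N · v_2 = (1, 0, -2, 2)ᵀ.

Sanity check: (A − (5)·I) v_1 = (0, 0, 0, 0)ᵀ = 0. ✓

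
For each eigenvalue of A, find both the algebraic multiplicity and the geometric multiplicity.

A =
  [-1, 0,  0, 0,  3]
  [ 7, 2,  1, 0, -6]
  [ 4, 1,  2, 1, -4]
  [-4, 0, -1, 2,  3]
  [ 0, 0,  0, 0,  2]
λ = -1: alg = 1, geom = 1; λ = 2: alg = 4, geom = 2

Step 1 — factor the characteristic polynomial to read off the algebraic multiplicities:
  χ_A(x) = (x - 2)^4*(x + 1)

Step 2 — compute geometric multiplicities via the rank-nullity identity g(λ) = n − rank(A − λI):
  rank(A − (-1)·I) = 4, so dim ker(A − (-1)·I) = n − 4 = 1
  rank(A − (2)·I) = 3, so dim ker(A − (2)·I) = n − 3 = 2

Summary:
  λ = -1: algebraic multiplicity = 1, geometric multiplicity = 1
  λ = 2: algebraic multiplicity = 4, geometric multiplicity = 2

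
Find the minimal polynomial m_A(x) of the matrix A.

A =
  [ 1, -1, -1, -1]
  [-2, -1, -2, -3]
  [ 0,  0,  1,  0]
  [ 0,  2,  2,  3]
x^3 - 3*x^2 + 3*x - 1

The characteristic polynomial is χ_A(x) = (x - 1)^4, so the eigenvalues are known. The minimal polynomial is
  m_A(x) = Π_λ (x − λ)^{k_λ}
where k_λ is the size of the *largest* Jordan block for λ (equivalently, the smallest k with (A − λI)^k v = 0 for every generalised eigenvector v of λ).

  λ = 1: largest Jordan block has size 3, contributing (x − 1)^3

So m_A(x) = (x - 1)^3 = x^3 - 3*x^2 + 3*x - 1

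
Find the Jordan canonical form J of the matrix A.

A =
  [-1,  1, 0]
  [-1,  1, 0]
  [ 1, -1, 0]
J_2(0) ⊕ J_1(0)

The characteristic polynomial is
  det(x·I − A) = x^3

Eigenvalues and multiplicities (the geometric multiplicity of λ is n − rank(A − λI), which equals the number of Jordan blocks for λ):
  λ = 0: algebraic multiplicity = 3, geometric multiplicity = 2

Determining the block sizes for each eigenvalue:
  λ = 0: 2 blocks summing to 3 forces exactly one block of size 2 and the rest size 1 → block sizes [2, 1]

Assembling the blocks gives a Jordan form
J =
  [0, 1, 0]
  [0, 0, 0]
  [0, 0, 0]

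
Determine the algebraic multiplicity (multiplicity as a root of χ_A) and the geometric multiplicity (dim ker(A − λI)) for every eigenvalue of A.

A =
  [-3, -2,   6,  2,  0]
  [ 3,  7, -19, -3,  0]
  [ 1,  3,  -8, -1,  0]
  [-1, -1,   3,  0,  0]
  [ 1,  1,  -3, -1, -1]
λ = -1: alg = 5, geom = 3

Step 1 — factor the characteristic polynomial to read off the algebraic multiplicities:
  χ_A(x) = (x + 1)^5

Step 2 — compute geometric multiplicities via the rank-nullity identity g(λ) = n − rank(A − λI):
  rank(A − (-1)·I) = 2, so dim ker(A − (-1)·I) = n − 2 = 3

Summary:
  λ = -1: algebraic multiplicity = 5, geometric multiplicity = 3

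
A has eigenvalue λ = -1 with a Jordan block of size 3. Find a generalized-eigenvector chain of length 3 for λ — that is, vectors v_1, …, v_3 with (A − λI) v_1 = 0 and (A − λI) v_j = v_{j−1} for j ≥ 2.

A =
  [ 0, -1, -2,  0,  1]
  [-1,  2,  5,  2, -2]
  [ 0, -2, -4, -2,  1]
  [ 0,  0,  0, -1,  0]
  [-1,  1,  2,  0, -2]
A Jordan chain for λ = -1 of length 3:
v_1 = (1, -2, 1, 0, -1)ᵀ
v_2 = (1, -1, 0, 0, -1)ᵀ
v_3 = (1, 0, 0, 0, 0)ᵀ

Let N = A − (-1)·I. We want v_3 with N^3 v_3 = 0 but N^2 v_3 ≠ 0; then v_{j-1} := N · v_j for j = 3, …, 2.

Pick v_3 = (1, 0, 0, 0, 0)ᵀ.
Then v_2 = N · v_3 = (1, -1, 0, 0, -1)ᵀ.
Then v_1 = N · v_2 = (1, -2, 1, 0, -1)ᵀ.

Sanity check: (A − (-1)·I) v_1 = (0, 0, 0, 0, 0)ᵀ = 0. ✓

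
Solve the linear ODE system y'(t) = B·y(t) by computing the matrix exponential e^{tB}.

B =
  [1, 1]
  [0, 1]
e^{tB} =
  [exp(t), t*exp(t)]
  [0, exp(t)]

Strategy: write B = P · J · P⁻¹ where J is a Jordan canonical form, so e^{tB} = P · e^{tJ} · P⁻¹, and e^{tJ} can be computed block-by-block.

B has Jordan form
J =
  [1, 1]
  [0, 1]
(up to reordering of blocks).

Per-block formulas:
  For a 2×2 Jordan block J_2(1): exp(t · J_2(1)) = e^(1t)·(I + t·N), where N is the 2×2 nilpotent shift.

After assembling e^{tJ} and conjugating by P, we get:

e^{tB} =
  [exp(t), t*exp(t)]
  [0, exp(t)]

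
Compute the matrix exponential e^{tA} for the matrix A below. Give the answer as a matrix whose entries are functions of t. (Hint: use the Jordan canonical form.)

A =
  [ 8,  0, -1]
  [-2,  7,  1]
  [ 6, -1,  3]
e^{tA} =
  [-t^2*exp(6*t) + 2*t*exp(6*t) + exp(6*t), t^2*exp(6*t)/2, t^2*exp(6*t)/2 - t*exp(6*t)]
  [-2*t*exp(6*t), t*exp(6*t) + exp(6*t), t*exp(6*t)]
  [-2*t^2*exp(6*t) + 6*t*exp(6*t), t^2*exp(6*t) - t*exp(6*t), t^2*exp(6*t) - 3*t*exp(6*t) + exp(6*t)]

Strategy: write A = P · J · P⁻¹ where J is a Jordan canonical form, so e^{tA} = P · e^{tJ} · P⁻¹, and e^{tJ} can be computed block-by-block.

A has Jordan form
J =
  [6, 1, 0]
  [0, 6, 1]
  [0, 0, 6]
(up to reordering of blocks).

Per-block formulas:
  For a 3×3 Jordan block J_3(6): exp(t · J_3(6)) = e^(6t)·(I + t·N + (t^2/2)·N^2), where N is the 3×3 nilpotent shift.

After assembling e^{tJ} and conjugating by P, we get:

e^{tA} =
  [-t^2*exp(6*t) + 2*t*exp(6*t) + exp(6*t), t^2*exp(6*t)/2, t^2*exp(6*t)/2 - t*exp(6*t)]
  [-2*t*exp(6*t), t*exp(6*t) + exp(6*t), t*exp(6*t)]
  [-2*t^2*exp(6*t) + 6*t*exp(6*t), t^2*exp(6*t) - t*exp(6*t), t^2*exp(6*t) - 3*t*exp(6*t) + exp(6*t)]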